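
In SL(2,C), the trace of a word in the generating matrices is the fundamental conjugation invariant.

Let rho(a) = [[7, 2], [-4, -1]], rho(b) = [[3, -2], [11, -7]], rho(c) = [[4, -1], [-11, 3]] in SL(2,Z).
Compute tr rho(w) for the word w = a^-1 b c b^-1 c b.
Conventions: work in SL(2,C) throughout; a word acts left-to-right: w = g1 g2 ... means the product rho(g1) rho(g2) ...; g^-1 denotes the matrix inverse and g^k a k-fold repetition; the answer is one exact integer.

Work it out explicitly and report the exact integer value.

6336

rho(a^-1) = [[-1, -2], [4, 7]]
... * rho(b) = [[3, -2], [11, -7]]  ->  [[-25, 16], [89, -57]]
... * rho(c) = [[4, -1], [-11, 3]]  ->  [[-276, 73], [983, -260]]
... * rho(b^-1) = [[-7, 2], [-11, 3]]  ->  [[1129, -333], [-4021, 1186]]
... * rho(c) = [[4, -1], [-11, 3]]  ->  [[8179, -2128], [-29130, 7579]]
... * rho(b) = [[3, -2], [11, -7]]  ->  [[1129, -1462], [-4021, 5207]]
tr = 1129 + 5207 = 6336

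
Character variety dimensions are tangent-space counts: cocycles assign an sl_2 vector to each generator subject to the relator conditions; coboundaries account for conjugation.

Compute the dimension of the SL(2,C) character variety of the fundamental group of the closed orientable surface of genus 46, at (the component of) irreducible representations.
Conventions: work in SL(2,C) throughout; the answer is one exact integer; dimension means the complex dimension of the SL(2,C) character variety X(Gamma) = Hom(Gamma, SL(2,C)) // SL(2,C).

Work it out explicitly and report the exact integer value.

Gamma = pi_1(Sigma_46) = < a_1, b_1, ..., a_46, b_46 | prod [a_i, b_i] > has 2g = 92 generators and 1 relator.
A cocycle assigns one sl_2 vector per generator subject to the relator condition d_2(z) = 0: dim of the unconstrained space is 3*2g = 276.
At an irreducible rho, H^2 = coker(d_2) vanishes (Poincare duality: H^2 is dual to H^0 = invariants = 0), so d_2 is surjective onto sl_2 and dim Z^1 = 276 - 3 = 273.
As always at irreducible rho, dim B^1 = 3.
dim X = dim H^1 = 273 - 3 = 270.

270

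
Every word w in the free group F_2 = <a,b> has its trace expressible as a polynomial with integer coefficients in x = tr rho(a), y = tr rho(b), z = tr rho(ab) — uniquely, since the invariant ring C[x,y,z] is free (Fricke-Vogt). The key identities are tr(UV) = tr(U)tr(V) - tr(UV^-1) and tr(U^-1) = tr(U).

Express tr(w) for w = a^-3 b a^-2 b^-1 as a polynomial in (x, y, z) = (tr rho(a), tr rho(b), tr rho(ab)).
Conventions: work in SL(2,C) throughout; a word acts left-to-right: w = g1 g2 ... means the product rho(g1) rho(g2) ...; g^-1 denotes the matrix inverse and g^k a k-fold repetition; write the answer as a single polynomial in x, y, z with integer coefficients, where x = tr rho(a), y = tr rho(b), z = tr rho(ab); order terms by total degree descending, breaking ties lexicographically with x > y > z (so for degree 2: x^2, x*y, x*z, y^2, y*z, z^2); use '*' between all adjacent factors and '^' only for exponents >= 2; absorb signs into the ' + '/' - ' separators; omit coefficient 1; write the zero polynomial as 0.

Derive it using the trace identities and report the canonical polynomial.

x^4*y*z - x^3*y^2 - x^3*z^2 - x^2*y*z + x*y^2 + x*z^2 + x

so trace(b a^-1) = trace(b)*trace(a) - trace(b a) = x*y - z
reduce: trace(a^-1 b a^-1) = trace(b a^-1)*trace(a) - trace(b) = x^2*y - x*z - y
trace(a^-1 b a^-2) = trace(a^-1 b a^-1)*trace(a) - trace(a^-1 b) = x^3*y - x^2*z - 2*x*y + z
trace(a^-2 b a^-2) = trace(a^-1 b a^-2)*trace(a) - trace(a^-1 b a^-1) = x^4*y - x^3*z - 3*x^2*y + 2*x*z + y
reduce: trace(b^2) = trace(b)*trace(b) - trace(1) = y^2 - 2
reduce: trace(b^2 a) = trace(b)*trace(a b) - trace(a) = y*z - x
so trace(a^-1 b^2) = trace(b^2)*trace(a) - trace(b^2 a) = x*y^2 - y*z - x
trace(b a^-2 b) = trace(a^-1 b^2)*trace(a) - trace(a^-1 b^2 a) = x^2*y^2 - x*y*z - x^2 - y^2 + 2
so trace(b a b a) = trace(b a)*trace(b a) - trace(1) = z^2 - 2
so trace(b a b a^-1) = trace(b a b)*trace(a) - trace(b a b a) = x*y*z - x^2 - z^2 + 2
so trace(b a^-2 b a) = trace(b a b a^-1)*trace(a) - trace(b a b) = x^2*y*z - x^3 - x*z^2 - y*z + 3*x
trace(b a^-2 b a^-1) = trace(b a^-2 b)*trace(a) - trace(b a^-2 b a) = x^3*y^2 - 2*x^2*y*z - x*y^2 + x*z^2 + y*z - x
reduce: trace(a^-2 b a^-2 b) = trace(b a^-2 b a^-1)*trace(a) - trace(b a^-2 b) = x^4*y^2 - 2*x^3*y*z - 2*x^2*y^2 + x^2*z^2 + 2*x*y*z + y^2 - 2
trace(a^-1 b a^-2 b^-1 a^-1) = trace(a^-2 b a^-2)*trace(b) - trace(a^-2 b a^-2 b) = x^3*y*z - x^2*y^2 - x^2*z^2 + 2
trace(a^-1 b a^-1 b) = trace(b a^-1 b)*trace(a) - trace(b a^-1 b a) = x^2*y^2 - 2*x*y*z + z^2 - 2
trace(b^-1 a^-1 b a^-1) = trace(a^-1 b a^-1)*trace(b) - trace(a^-1 b a^-1 b) = x*y*z - y^2 - z^2 + 2
so trace(a^-1 b a^-2 b^-1) = trace(b^-1 a^-1 b a^-1)*trace(a) - trace(b^-1 a^-1 b) = x^2*y*z - x*y^2 - x*z^2 + x
trace(a^-3 b a^-2 b^-1) = trace(a^-1 b a^-2 b^-1 a^-1)*trace(a) - trace(a^-1 b a^-2 b^-1) = x^4*y*z - x^3*y^2 - x^3*z^2 - x^2*y*z + x*y^2 + x*z^2 + x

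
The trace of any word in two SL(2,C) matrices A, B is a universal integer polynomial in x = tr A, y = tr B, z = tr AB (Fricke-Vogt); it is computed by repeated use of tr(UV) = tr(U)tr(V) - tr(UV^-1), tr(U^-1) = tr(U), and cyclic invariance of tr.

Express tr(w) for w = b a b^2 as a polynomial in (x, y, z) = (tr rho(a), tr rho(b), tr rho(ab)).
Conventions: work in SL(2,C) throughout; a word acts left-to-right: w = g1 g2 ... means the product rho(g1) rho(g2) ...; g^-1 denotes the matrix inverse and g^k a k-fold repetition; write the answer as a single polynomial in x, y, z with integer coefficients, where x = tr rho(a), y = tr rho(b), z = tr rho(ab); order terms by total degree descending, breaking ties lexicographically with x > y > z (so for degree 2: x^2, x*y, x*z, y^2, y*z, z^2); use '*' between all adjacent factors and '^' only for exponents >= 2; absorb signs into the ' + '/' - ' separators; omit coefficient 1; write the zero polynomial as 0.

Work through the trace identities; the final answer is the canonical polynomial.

tr(a b^2) = tr(b) * tr(a b) - tr(a)  (reduce the b square) = y*z - x
use: tr(b a b^2) = tr(b) * tr(a b^2) - tr(a b)  (reduce the b square) = y^2*z - x*y - z

y^2*z - x*y - z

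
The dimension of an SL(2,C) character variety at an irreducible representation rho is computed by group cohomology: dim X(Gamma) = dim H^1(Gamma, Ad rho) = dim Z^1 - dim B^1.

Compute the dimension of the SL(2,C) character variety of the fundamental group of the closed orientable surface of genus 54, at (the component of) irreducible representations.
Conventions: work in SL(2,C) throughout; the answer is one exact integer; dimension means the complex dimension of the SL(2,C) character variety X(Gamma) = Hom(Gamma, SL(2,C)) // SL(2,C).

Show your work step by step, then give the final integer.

pi_1 of the closed genus-54 surface has 108 generators bound by the single product-of-commutators relator.
Before the relator condition, cocycle space has dim 3*108 = 324.
d_2 is surjective at irreducible rho (its cokernel H^2 is dual to H^0 = 0), so dim Z^1 = 324 - 3 = 321.
Coboundaries contribute dim B^1 = 3 (injective at irreducible rho).
Hence dim X = 321 - 3 = 318.

318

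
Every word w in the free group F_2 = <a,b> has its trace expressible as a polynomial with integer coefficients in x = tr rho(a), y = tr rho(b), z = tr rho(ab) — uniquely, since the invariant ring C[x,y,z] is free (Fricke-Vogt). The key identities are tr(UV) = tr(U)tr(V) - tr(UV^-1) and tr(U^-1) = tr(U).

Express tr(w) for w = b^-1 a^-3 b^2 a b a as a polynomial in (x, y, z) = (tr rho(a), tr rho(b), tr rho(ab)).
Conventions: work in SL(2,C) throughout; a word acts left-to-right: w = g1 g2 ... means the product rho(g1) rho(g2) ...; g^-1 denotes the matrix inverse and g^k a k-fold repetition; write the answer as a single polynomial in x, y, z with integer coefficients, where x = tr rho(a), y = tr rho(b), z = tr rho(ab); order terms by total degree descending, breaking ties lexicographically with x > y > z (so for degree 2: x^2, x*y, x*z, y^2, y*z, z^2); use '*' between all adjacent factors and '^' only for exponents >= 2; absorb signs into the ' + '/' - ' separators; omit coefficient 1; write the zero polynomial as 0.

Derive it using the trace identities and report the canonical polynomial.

trace(a b^2) = trace(b) * trace(a b) - trace(a)   [square of b] = y*z - x
trace(b^2 a b) = trace(b) * trace(a b^2) - trace(a b)   [square of b] = y^2*z - x*y - z
apply: trace(a b a b) = trace(b a) * trace(b a) - trace(1)   [split at a repeated b] = z^2 - 2
trace(a b a) = trace(a) * trace(b a) - trace(b)   [square of a] = x*z - y
apply: trace(b^2 a b a) = trace(b) * trace(a b a b) - trace(a b a)   [square of b] = y*z^2 - x*z - y
trace(b^2 a b a^-1) = trace(b^2 a b) * trace(a) - trace(b^2 a b a)   [inverse elimination on a] = x*y^2*z - x^2*y - y*z^2 + y
apply: trace(a^-2 b^2 a b) = trace(b^2 a b a^-1) * trace(a) - trace(b^2 a b)   [inverse elimination on a] = x^2*y^2*z - x^3*y - x*y*z^2 - y^2*z + 2*x*y + z
trace(b^2 a b a b) = trace(b) * trace(b a b a b) - trace(b a b a)   [square of b] = y^2*z^2 - x*y*z - y^2 - z^2 + 2
apply: trace(a b a b a b) = trace(a b a b) * trace(a b) - trace(b a)   [split at a repeated a] = z^3 - 3*z
trace(a b a b a) = trace(a) * trace(b a b a) - trace(b a b)   [square of a] = x*z^2 - y*z - x
trace(b^2 a b a b a) = trace(b) * trace(a b a b a b) - trace(a b a b a)   [square of b] = y*z^3 - x*z^2 - 2*y*z + x
trace(a^-1 b^2 a b a b) = trace(b^2 a b a b) * trace(a) - trace(b^2 a b a b a)   [inverse elimination on a] = x*y^2*z^2 - x^2*y*z - y*z^3 - x*y^2 + 2*y*z + x
trace(a^-2 b^2 a b a b) = trace(a^-1 b^2 a b a b) * trace(a) - trace(a^-1 b^2 a b a b a)   [inverse elimination on a] = x^2*y^2*z^2 - x^3*y*z - x*y*z^3 - x^2*y^2 - y^2*z^2 + 3*x*y*z + x^2 + y^2 + z^2 - 2
apply: trace(a^-3 b^2 a b a b) = trace(a^-2 b^2 a b a b) * trace(a) - trace(a^-2 b^2 a b a b a)   [inverse elimination on a] = x^3*y^2*z^2 - x^4*y*z - x^2*y*z^3 - x^3*y^2 - 2*x*y^2*z^2 + 4*x^2*y*z + y*z^3 + x^3 + 2*x*y^2 + x*z^2 - 2*y*z - 3*x
trace(b^-1 a^-3 b^2 a b a) = trace(a^-3 b^2 a b a) * trace(b) - trace(a^-3 b^2 a b a b)   [inverse elimination on b] = -x^3*y^2*z^2 + x^4*y*z + x^2*y^3*z + x^2*y*z^3 + x*y^2*z^2 - 4*x^2*y*z - y^3*z - y*z^3 - x^3 - x*z^2 + 3*y*z + 3*x

-x^3*y^2*z^2 + x^4*y*z + x^2*y^3*z + x^2*y*z^3 + x*y^2*z^2 - 4*x^2*y*z - y^3*z - y*z^3 - x^3 - x*z^2 + 3*y*z + 3*x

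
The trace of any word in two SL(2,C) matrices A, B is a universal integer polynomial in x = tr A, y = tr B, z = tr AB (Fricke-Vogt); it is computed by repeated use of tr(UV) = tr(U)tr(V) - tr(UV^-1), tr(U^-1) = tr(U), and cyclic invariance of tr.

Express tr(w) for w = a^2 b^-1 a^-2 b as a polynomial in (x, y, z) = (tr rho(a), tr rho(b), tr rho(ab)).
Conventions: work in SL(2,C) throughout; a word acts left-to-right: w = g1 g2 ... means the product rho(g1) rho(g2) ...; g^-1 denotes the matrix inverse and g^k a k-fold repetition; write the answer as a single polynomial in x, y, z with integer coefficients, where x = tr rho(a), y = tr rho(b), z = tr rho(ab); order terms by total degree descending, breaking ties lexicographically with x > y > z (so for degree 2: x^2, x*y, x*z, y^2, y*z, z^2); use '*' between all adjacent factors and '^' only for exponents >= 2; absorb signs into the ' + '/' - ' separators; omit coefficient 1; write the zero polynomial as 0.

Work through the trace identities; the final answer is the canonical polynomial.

and trace(a^2) = trace(a)*trace(a) - trace(1)   [square of a] = x^2 - 2
trace(b a^2) = trace(a)*trace(b a) - trace(b)   [square of a] = x*z - y
trace(a b a^2) = trace(a)*trace(b a^2) - trace(b a)   [square of a] = x^2*z - x*y - z
trace(b a b a) = trace(b a)*trace(b a) - trace(1)   [split at a repeated b] = z^2 - 2
and trace(b a b) = trace(b)*trace(a b) - trace(a)   [square of b] = y*z - x
trace(a b a^2 b) = trace(a)*trace(b a b a) - trace(b a b)   [square of a] = x*z^2 - y*z - x
trace(b a^2 b^-1 a) = trace(a b a^2)*trace(b) - trace(a b a^2 b)   [inverse elimination on b] = x^2*y*z - x*y^2 - x*z^2 + x
trace(a^-1 b a^2 b^-1) = trace(b a^2 b^-1)*trace(a) - trace(b a^2 b^-1 a)   [inverse elimination on a] = -x^2*y*z + x^3 + x*y^2 + x*z^2 - 3*x
next, trace(a^2 b^-1 a^-2 b) = trace(a^-1 b a^2 b^-1)*trace(a) - trace(a^-1 b a^2 b^-1 a)   [inverse elimination on a] = -x^3*y*z + x^4 + x^2*y^2 + x^2*z^2 - 4*x^2 + 2

-x^3*y*z + x^4 + x^2*y^2 + x^2*z^2 - 4*x^2 + 2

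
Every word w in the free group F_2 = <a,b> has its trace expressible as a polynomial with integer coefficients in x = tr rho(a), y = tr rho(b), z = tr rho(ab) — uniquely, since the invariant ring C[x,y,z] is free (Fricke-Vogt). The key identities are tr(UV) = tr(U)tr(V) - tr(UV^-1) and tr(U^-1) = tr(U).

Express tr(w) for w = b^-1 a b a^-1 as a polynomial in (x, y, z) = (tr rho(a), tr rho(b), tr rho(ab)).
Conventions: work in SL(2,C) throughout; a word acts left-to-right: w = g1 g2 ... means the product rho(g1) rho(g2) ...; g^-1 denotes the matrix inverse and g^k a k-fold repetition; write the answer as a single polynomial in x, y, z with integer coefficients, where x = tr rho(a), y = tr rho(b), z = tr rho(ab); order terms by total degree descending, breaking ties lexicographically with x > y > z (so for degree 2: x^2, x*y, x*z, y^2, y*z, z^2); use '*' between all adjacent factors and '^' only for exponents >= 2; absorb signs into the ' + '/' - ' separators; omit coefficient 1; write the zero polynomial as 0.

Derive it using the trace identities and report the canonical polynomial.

trace(b a b) = trace(b)*trace(a b) - trace(a)  (reduce the b square) = y*z - x
trace(b a b a) = trace(a b)*trace(a b) - trace(1)  (split on a) = z^2 - 2
reduce: trace(a b a^-1 b) = trace(b a b)*trace(a) - trace(b a b a)  (eliminate a^-1) = x*y*z - x^2 - z^2 + 2
trace(b^-1 a b a^-1) = trace(a b a^-1)*trace(b) - trace(a b a^-1 b)  (eliminate b^-1) = -x*y*z + x^2 + y^2 + z^2 - 2

-x*y*z + x^2 + y^2 + z^2 - 2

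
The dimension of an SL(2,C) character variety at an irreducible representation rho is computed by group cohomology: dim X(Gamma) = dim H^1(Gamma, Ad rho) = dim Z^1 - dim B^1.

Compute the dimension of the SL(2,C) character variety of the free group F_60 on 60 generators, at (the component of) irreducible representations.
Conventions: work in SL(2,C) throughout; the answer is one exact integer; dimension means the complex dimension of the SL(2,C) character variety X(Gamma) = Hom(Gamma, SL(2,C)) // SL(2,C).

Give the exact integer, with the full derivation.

177

The free group F_60: 60 generators, no relators.
Z^1(Gamma, Ad rho) = (sl_2)^60: a cocycle is a free choice of one sl_2 vector per generator, so dim Z^1 = 3*60 = 180.
Irreducibility makes the coboundary map sl_2 -> Z^1 injective (trivial centralizer), so dim B^1 = 3.
Therefore dim X = 180 - 3 = 177.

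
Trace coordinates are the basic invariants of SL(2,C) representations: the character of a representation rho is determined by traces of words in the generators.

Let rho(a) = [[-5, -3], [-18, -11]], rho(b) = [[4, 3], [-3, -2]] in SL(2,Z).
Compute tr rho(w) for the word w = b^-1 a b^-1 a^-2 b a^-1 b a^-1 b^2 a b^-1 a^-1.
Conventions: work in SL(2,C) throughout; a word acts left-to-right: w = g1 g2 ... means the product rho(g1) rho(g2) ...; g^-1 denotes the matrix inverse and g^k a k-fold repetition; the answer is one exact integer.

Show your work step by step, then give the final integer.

2040013109

rho(b^-1) = [[-2, -3], [3, 4]]
... * rho(a) = [[-5, -3], [-18, -11]]  ->  [[64, 39], [-87, -53]]
... * rho(b^-1) = [[-2, -3], [3, 4]]  ->  [[-11, -36], [15, 49]]
... * rho(a^-1) = [[-11, 3], [18, -5]]  ->  [[-527, 147], [717, -200]]
... * rho(a^-1) = [[-11, 3], [18, -5]]  ->  [[8443, -2316], [-11487, 3151]]
... * rho(b) = [[4, 3], [-3, -2]]  ->  [[40720, 29961], [-55401, -40763]]
... * rho(a^-1) = [[-11, 3], [18, -5]]  ->  [[91378, -27645], [-124323, 37612]]
... * rho(b) = [[4, 3], [-3, -2]]  ->  [[448447, 329424], [-610128, -448193]]
... * rho(a^-1) = [[-11, 3], [18, -5]]  ->  [[996715, -301779], [-1356066, 410581]]
... * rho(b) = [[4, 3], [-3, -2]]  ->  [[4892197, 3593703], [-6656007, -4889360]]
... * rho(b) = [[4, 3], [-3, -2]]  ->  [[8787679, 7489185], [-11955948, -10189301]]
... * rho(a) = [[-5, -3], [-18, -11]]  ->  [[-178743725, -108744072], [243187158, 147950155]]
... * rho(b^-1) = [[-2, -3], [3, 4]]  ->  [[31255234, 101254887], [-42523851, -137760854]]
... * rho(a^-1) = [[-11, 3], [18, -5]]  ->  [[1478780392, -412508733], [-2011933011, 561232717]]
tr = 1478780392 + 561232717 = 2040013109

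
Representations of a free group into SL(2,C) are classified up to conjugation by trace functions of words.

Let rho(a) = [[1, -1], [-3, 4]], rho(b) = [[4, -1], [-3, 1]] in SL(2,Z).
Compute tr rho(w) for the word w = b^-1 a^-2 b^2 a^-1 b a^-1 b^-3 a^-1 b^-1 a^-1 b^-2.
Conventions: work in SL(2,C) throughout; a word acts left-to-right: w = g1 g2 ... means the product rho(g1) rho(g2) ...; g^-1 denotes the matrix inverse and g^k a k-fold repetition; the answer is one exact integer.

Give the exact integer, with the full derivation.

rho(b^-1) = [[1, 1], [3, 4]]
... * rho(a^-1) = [[4, 1], [3, 1]]  ->  [[7, 2], [24, 7]]
... * rho(a^-1) = [[4, 1], [3, 1]]  ->  [[34, 9], [117, 31]]
... * rho(b) = [[4, -1], [-3, 1]]  ->  [[109, -25], [375, -86]]
... * rho(b) = [[4, -1], [-3, 1]]  ->  [[511, -134], [1758, -461]]
... * rho(a^-1) = [[4, 1], [3, 1]]  ->  [[1642, 377], [5649, 1297]]
... * rho(b) = [[4, -1], [-3, 1]]  ->  [[5437, -1265], [18705, -4352]]
... * rho(a^-1) = [[4, 1], [3, 1]]  ->  [[17953, 4172], [61764, 14353]]
... * rho(b^-1) = [[1, 1], [3, 4]]  ->  [[30469, 34641], [104823, 119176]]
... * rho(b^-1) = [[1, 1], [3, 4]]  ->  [[134392, 169033], [462351, 581527]]
... * rho(b^-1) = [[1, 1], [3, 4]]  ->  [[641491, 810524], [2206932, 2788459]]
... * rho(a^-1) = [[4, 1], [3, 1]]  ->  [[4997536, 1452015], [17193105, 4995391]]
... * rho(b^-1) = [[1, 1], [3, 4]]  ->  [[9353581, 10805596], [32179278, 37174669]]
... * rho(a^-1) = [[4, 1], [3, 1]]  ->  [[69831112, 20159177], [240241119, 69353947]]
... * rho(b^-1) = [[1, 1], [3, 4]]  ->  [[130308643, 150467820], [448302960, 517656907]]
... * rho(b^-1) = [[1, 1], [3, 4]]  ->  [[581712103, 732179923], [2001273681, 2518930588]]
tr = 581712103 + 2518930588 = 3100642691

3100642691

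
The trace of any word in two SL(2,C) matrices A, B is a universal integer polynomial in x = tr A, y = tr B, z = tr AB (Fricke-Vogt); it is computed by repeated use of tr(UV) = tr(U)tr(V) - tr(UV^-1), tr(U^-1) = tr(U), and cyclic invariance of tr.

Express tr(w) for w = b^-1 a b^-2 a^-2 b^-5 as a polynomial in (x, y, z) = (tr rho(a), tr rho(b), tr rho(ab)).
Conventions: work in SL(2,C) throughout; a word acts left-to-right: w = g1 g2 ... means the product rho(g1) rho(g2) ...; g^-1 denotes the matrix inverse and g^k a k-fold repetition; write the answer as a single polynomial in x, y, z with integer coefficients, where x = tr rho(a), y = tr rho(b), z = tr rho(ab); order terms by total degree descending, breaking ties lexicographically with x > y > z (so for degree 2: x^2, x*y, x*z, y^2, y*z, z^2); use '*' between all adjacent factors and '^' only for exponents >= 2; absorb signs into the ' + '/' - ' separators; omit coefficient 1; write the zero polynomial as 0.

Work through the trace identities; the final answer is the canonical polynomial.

x^2*y^7*z - x^3*y^6 - x*y^8 - x*y^6*z^2 - 4*x^2*y^5*z + y^7*z + 4*x^3*y^4 + 7*x*y^6 + 4*x*y^4*z^2 + 3*x^2*y^3*z - 6*y^5*z - 3*x^3*y^2 - 14*x*y^4 - 3*x*y^2*z^2 + 10*y^3*z + 6*x*y^2 - 4*y*z + x

trace(b^-1) = trace(b) = y
reduce: trace(b^-2) = trace(b^-1)*trace(b) - trace(1) = y^2 - 2
trace(b^-3) = trace(b^-2)*trace(b) - trace(b^-1) = y^3 - 3*y
reduce: trace(b^-4) = trace(b^-3)*trace(b) - trace(b^-2) = y^4 - 4*y^2 + 2
trace(b^-5) = trace(b^-4)*trace(b) - trace(b^-3) = y^5 - 5*y^3 + 5*y
trace(a b^-1) = trace(a)*trace(b) - trace(a b) = x*y - z
reduce: trace(b^-1 a b^-1) = trace(a b^-1)*trace(b) - trace(a) = x*y^2 - y*z - x
reduce: trace(b^-3 a) = trace(b^-1 a b^-1)*trace(b) - trace(b^-1 a) = x*y^3 - y^2*z - 2*x*y + z
reduce: trace(a b a) = trace(a)*trace(b a) - trace(b) = x*z - y
reduce: trace(a b a b) = trace(a b)*trace(a b) - trace(1) = z^2 - 2
trace(b^-1 a b a) = trace(a b a)*trace(b) - trace(a b a b) = x*y*z - y^2 - z^2 + 2
reduce: trace(b^-1 a b a b^-1) = trace(b^-1 a b a)*trace(b) - trace(b^-1 a b a b) = x*y^2*z - y^3 - y*z^2 - x*z + 3*y
trace(b^-3 a b a) = trace(b^-1 a b a b^-1)*trace(b) - trace(b^-1 a b a) = x*y^3*z - y^4 - y^2*z^2 - 2*x*y*z + 4*y^2 + z^2 - 2
reduce: trace(b^-4 a b a) = trace(b^-3 a b a)*trace(b) - trace(b^-3 a b a b) = x*y^4*z - y^5 - y^3*z^2 - 3*x*y^2*z + 5*y^3 + 2*y*z^2 + x*z - 5*y
trace(b^-1 a b a^-1 b^-3) = trace(b^-4 a b)*trace(a) - trace(b^-4 a b a) = -x*y^4*z + x^2*y^3 + y^5 + y^3*z^2 + 2*x*y^2*z - 2*x^2*y - 5*y^3 - 2*y*z^2 + 5*y
so trace(b a b) = trace(b)*trace(a b) - trace(a) = y*z - x
reduce: trace(a b a^-1 b) = trace(b a b)*trace(a) - trace(b a b a) = x*y*z - x^2 - z^2 + 2
reduce: trace(a b a^-1 b^-1) = trace(a b a^-1)*trace(b) - trace(a b a^-1 b) = -x*y*z + x^2 + y^2 + z^2 - 2
so trace(b^-2 a b a^-1) = trace(a b a^-1 b^-1)*trace(b) - trace(a b a^-1) = -x*y^2*z + x^2*y + y^3 + y*z^2 - 3*y
so trace(b^-1 a b a^-1 b^-2) = trace(b^-2 a b a^-1)*trace(b) - trace(b^-2 a b a^-1 b) = -x*y^3*z + x^2*y^2 + y^4 + y^2*z^2 + x*y*z - x^2 - 4*y^2 - z^2 + 2
reduce: trace(a^-1 b^-5 a b) = trace(b^-1 a b a^-1 b^-3)*trace(b) - trace(b^-1 a b a^-1 b^-2) = -x*y^5*z + x^2*y^4 + y^6 + y^4*z^2 + 3*x*y^3*z - 3*x^2*y^2 - 6*y^4 - 3*y^2*z^2 - x*y*z + x^2 + 9*y^2 + z^2 - 2
trace(b^-2 a b^-1 a^-1 b^-3) = trace(a^-1 b^-5 a)*trace(b) - trace(a^-1 b^-5 a b) = x*y^5*z - x^2*y^4 - y^4*z^2 - 3*x*y^3*z + 3*x^2*y^2 + y^4 + 3*y^2*z^2 + x*y*z - x^2 - 4*y^2 - z^2 + 2
so trace(b^-1 a b^-1 a^-1 b^-1) = trace(a b^-1 a^-1 b^-1)*trace(b) - trace(a b^-1 a^-1) = x*y^2*z - x^2*y - y*z^2 + y
so trace(b^-3 a b^-1 a^-1) = trace(b^-1 a b^-1 a^-1 b^-1)*trace(b) - trace(b^-1 a b^-1 a^-1) = x*y^3*z - x^2*y^2 - y^2*z^2 - x*y*z + x^2 + y^2 + z^2 - 2
reduce: trace(b^-2 a b^-1 a^-1 b^-2) = trace(b^-3 a b^-1 a^-1)*trace(b) - trace(b^-3 a b^-1 a^-1 b) = x*y^4*z - x^2*y^3 - y^3*z^2 - 2*x*y^2*z + 2*x^2*y + y^3 + 2*y*z^2 - 3*y
trace(b^-1 a^-1 b^-6 a) = trace(b^-2 a b^-1 a^-1 b^-3)*trace(b) - trace(b^-2 a b^-1 a^-1 b^-2) = x*y^6*z - x^2*y^5 - y^5*z^2 - 4*x*y^4*z + 4*x^2*y^3 + y^5 + 4*y^3*z^2 + 3*x*y^2*z - 3*x^2*y - 5*y^3 - 3*y*z^2 + 5*y
trace(b^-6) = trace(b^-5)*trace(b) - trace(b^-4) = y^6 - 6*y^4 + 9*y^2 - 2
trace(b^-6 a b^-2 a^-1) = trace(b^-1 a^-1 b^-6 a)*trace(b) - trace(b^-1 a^-1 b^-6 a b) = x*y^7*z - x^2*y^6 - y^6*z^2 - 4*x*y^5*z + 4*x^2*y^4 + 4*y^4*z^2 + 3*x*y^3*z - 3*x^2*y^2 + y^4 - 3*y^2*z^2 - 4*y^2 + 2
trace(b^-2 a b^-2) = trace(b^-1 a b^-2)*trace(b) - trace(b^-1 a b^-1) = x*y^4 - y^3*z - 3*x*y^2 + 2*y*z + x
trace(a b^-5) = trace(b^-2 a b^-2)*trace(b) - trace(b^-2 a b^-1) = x*y^5 - y^4*z - 4*x*y^3 + 3*y^2*z + 3*x*y - z
so trace(b^-3 a b^-3) = trace(a b^-5)*trace(b) - trace(a b^-4) = x*y^6 - y^5*z - 5*x*y^4 + 4*y^3*z + 6*x*y^2 - 3*y*z - x
trace(b^-5 a b^-2) = trace(b^-3 a b^-3)*trace(b) - trace(b^-3 a b^-2) = x*y^7 - y^6*z - 6*x*y^5 + 5*y^4*z + 10*x*y^3 - 6*y^2*z - 4*x*y + z
trace(b^-6 a b^-2) = trace(b^-5 a b^-2)*trace(b) - trace(b^-5 a b^-1) = x*y^8 - y^7*z - 7*x*y^6 + 6*y^5*z + 15*x*y^4 - 10*y^3*z - 10*x*y^2 + 4*y*z + x
trace(b^-1 a b^-2 a^-2 b^-5) = trace(b^-6 a b^-2 a^-1)*trace(a) - trace(b^-6 a b^-2) = x^2*y^7*z - x^3*y^6 - x*y^8 - x*y^6*z^2 - 4*x^2*y^5*z + y^7*z + 4*x^3*y^4 + 7*x*y^6 + 4*x*y^4*z^2 + 3*x^2*y^3*z - 6*y^5*z - 3*x^3*y^2 - 14*x*y^4 - 3*x*y^2*z^2 + 10*y^3*z + 6*x*y^2 - 4*y*z + x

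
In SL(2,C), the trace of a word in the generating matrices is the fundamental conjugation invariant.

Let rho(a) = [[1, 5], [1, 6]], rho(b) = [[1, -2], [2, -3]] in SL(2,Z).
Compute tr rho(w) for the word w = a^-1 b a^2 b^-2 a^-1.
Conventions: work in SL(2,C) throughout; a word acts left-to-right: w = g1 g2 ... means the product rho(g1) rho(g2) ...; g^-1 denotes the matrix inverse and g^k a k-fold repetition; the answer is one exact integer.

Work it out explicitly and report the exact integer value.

rho(a^-1) = [[6, -5], [-1, 1]]
... * rho(b) = [[1, -2], [2, -3]]  ->  [[-4, 3], [1, -1]]
... * rho(a) = [[1, 5], [1, 6]]  ->  [[-1, -2], [0, -1]]
... * rho(a) = [[1, 5], [1, 6]]  ->  [[-3, -17], [-1, -6]]
... * rho(b^-1) = [[-3, 2], [-2, 1]]  ->  [[43, -23], [15, -8]]
... * rho(b^-1) = [[-3, 2], [-2, 1]]  ->  [[-83, 63], [-29, 22]]
... * rho(a^-1) = [[6, -5], [-1, 1]]  ->  [[-561, 478], [-196, 167]]
tr = -561 + 167 = -394

-394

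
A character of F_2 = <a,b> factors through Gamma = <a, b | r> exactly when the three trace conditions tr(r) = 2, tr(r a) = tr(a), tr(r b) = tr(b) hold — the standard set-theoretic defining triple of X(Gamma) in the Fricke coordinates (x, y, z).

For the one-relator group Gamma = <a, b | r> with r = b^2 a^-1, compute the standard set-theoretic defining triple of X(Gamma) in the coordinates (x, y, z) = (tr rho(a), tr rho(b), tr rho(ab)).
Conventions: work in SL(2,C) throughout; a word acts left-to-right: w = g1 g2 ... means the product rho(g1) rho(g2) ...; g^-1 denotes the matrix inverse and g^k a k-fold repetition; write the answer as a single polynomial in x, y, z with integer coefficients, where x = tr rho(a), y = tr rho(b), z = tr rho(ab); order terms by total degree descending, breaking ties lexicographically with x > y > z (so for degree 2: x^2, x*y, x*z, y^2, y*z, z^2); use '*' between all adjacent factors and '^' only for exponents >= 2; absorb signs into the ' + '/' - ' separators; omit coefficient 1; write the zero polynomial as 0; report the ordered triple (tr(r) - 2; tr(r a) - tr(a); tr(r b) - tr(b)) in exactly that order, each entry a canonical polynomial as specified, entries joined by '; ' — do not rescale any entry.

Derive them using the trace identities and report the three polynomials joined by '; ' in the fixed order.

next, trace(b^2) = trace(b) * trace(b) - trace(1)  (reduce the b square) = y^2 - 2
trace(b^2 a) = trace(b) * trace(a b) - trace(a)  (reduce the b square) = y*z - x
and trace(b^2 a^-1) = trace(b^2) * trace(a) - trace(b^2 a)  (eliminate a^-1) = x*y^2 - y*z - x
trace(b^3) = trace(b) * trace(b^2) - trace(b)  (reduce the b square) = y^3 - 3*y
and trace(b^3 a) = trace(b) * trace(b a b) - trace(b a)  (reduce the b square) = y^2*z - x*y - z
trace(b^2 a^-1 b) = trace(b^3) * trace(a) - trace(b^3 a)  (eliminate a^-1) = x*y^3 - y^2*z - 2*x*y + z
assemble the triple (trace(r) - 2; trace(r a) - x; trace(r b) - y)

x*y^2 - y*z - x - 2; y^2 - x - 2; x*y^3 - y^2*z - 2*x*y - y + z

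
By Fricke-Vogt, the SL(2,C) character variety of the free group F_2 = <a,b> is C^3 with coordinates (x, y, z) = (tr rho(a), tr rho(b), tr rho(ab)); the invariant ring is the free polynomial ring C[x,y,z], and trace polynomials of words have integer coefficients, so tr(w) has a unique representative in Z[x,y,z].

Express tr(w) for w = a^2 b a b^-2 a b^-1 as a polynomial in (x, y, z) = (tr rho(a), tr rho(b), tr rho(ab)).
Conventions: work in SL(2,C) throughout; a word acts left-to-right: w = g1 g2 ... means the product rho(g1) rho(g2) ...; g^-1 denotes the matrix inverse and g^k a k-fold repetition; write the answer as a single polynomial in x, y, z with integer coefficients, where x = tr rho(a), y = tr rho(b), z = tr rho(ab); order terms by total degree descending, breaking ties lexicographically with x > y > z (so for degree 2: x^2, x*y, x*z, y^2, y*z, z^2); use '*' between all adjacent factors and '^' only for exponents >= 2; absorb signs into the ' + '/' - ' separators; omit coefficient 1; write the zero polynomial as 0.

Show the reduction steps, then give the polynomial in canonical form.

x^3*y^3*z - x^2*y^4 - 2*x^2*y^2*z^2 - x^3*y*z + x*y^3*z + x*y*z^3 + 2*x^2*y^2 + x^2*z^2 - 2*x*y*z + y^2 - 2

trace(a b a) = trace(a)*trace(b a) - trace(b) = x*z - y
and trace(a^2 b a) = trace(a)*trace(a b a) - trace(a b) = x^2*z - x*y - z
trace(a^3 b a) = trace(a)*trace(a^2 b a) - trace(a^2 b) = x^3*z - x^2*y - 2*x*z + y
and trace(b a b a) = trace(a b)*trace(a b) - trace(1) = z^2 - 2
trace(b a b) = trace(b)*trace(a b) - trace(a) = y*z - x
trace(b a b a^2) = trace(a)*trace(b a b a) - trace(b a b) = x*z^2 - y*z - x
and trace(a^3 b a b) = trace(a)*trace(b a b a^2) - trace(b a b a) = x^2*z^2 - x*y*z - x^2 - z^2 + 2
trace(a^2 b a b^-1 a) = trace(a^3 b a)*trace(b) - trace(a^3 b a b) = x^3*y*z - x^2*y^2 - x^2*z^2 - x*y*z + x^2 + y^2 + z^2 - 2
and trace(a^2) = trace(a)*trace(a) - trace(1) = x^2 - 2
next, trace(b a^2 b) = trace(b)*trace(a^2 b) - trace(a^2) = x*y*z - x^2 - y^2 + 2
trace(a b a^2 b a) = trace(a)*trace(b a^2 b a) - trace(b a^2 b) = x^2*z^2 - 2*x*y*z + y^2 - 2
next, trace(b a b a b a) = trace(a b)*trace(a b a b) - trace(a^-1 b^-1) = z^3 - 3*z
trace(b a b a b) = trace(b)*trace(a b a b) - trace(a b a) = y*z^2 - x*z - y
next, trace(a b a^2 b a b) = trace(a)*trace(b a b a b a) - trace(b a b a b) = x*z^3 - y*z^2 - 2*x*z + y
and trace(a^2 b a b^-1 a b) = trace(a b a^2 b a)*trace(b) - trace(a b a^2 b a b) = x^2*y*z^2 - 2*x*y^2*z - x*z^3 + y^3 + y*z^2 + 2*x*z - 3*y
trace(b^-1 a b^-1 a^2 b a) = trace(a^2 b a b^-1 a)*trace(b) - trace(a^2 b a b^-1 a b) = x^3*y^2*z - x^2*y^3 - 2*x^2*y*z^2 + x*y^2*z + x*z^3 + x^2*y - 2*x*z + y
trace(a b^-1 a^2 b a) = trace(a^2 b a^2)*trace(b) - trace(a^2 b a^2 b) = x^3*y*z - x^2*y^2 - x^2*z^2 + 2
next, trace(a^2 b a b^-2 a b^-1) = trace(b^-1 a b^-1 a^2 b a)*trace(b) - trace(b^-1 a b^-1 a^2 b a b) = x^3*y^3*z - x^2*y^4 - 2*x^2*y^2*z^2 - x^3*y*z + x*y^3*z + x*y*z^3 + 2*x^2*y^2 + x^2*z^2 - 2*x*y*z + y^2 - 2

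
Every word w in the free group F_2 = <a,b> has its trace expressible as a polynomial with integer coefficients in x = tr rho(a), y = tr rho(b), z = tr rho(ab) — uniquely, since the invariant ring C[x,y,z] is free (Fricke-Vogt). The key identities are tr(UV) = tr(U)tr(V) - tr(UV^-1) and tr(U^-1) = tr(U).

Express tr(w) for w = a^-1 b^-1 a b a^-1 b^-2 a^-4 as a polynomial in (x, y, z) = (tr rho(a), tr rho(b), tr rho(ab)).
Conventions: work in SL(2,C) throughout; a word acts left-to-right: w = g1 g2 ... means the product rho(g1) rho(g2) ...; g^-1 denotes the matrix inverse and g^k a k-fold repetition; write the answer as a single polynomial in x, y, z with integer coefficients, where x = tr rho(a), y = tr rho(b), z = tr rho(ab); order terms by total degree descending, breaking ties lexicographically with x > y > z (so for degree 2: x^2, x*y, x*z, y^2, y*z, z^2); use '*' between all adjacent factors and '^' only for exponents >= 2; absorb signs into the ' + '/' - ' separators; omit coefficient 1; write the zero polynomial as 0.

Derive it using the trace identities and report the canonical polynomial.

trace(a b a) = trace(a) trace(b a) - trace(b) = x*z - y
trace(a b a b) = trace(a b) trace(a b) - trace(1)   [split at repeated a] = z^2 - 2
reduce: trace(b^-1 a b a) = trace(a b a) trace(b) - trace(a b a b) = x*y*z - y^2 - z^2 + 2
trace(a^-1 b^-1 a b) = trace(b^-1 a b) trace(a) - trace(b^-1 a b a) = -x*y*z + x^2 + y^2 + z^2 - 2
trace(a^-1 b^-1 a b a^-1) = trace(a^-1 b^-1 a b) trace(a) - trace(a^-1 b^-1 a b a) = -x^2*y*z + x^3 + x*y^2 + x*z^2 - 3*x
trace(b^-1 a b a^-3) = trace(a^-1 b^-1 a b a^-1) trace(a) - trace(a^-1 b^-1 a b) = -x^3*y*z + x^4 + x^2*y^2 + x^2*z^2 + x*y*z - 4*x^2 - y^2 - z^2 + 2
trace(a^-1 b^-1 a b a^-3) = trace(b^-1 a b a^-3) trace(a) - trace(b^-1 a b a^-2) = -x^4*y*z + x^5 + x^3*y^2 + x^3*z^2 + 2*x^2*y*z - 5*x^3 - 2*x*y^2 - 2*x*z^2 + 5*x
so trace(a^-2 b^-1 a b a^-3) = trace(a^-1 b^-1 a b a^-3) trace(a) - trace(a^-1 b^-1 a b a^-2) = -x^5*y*z + x^6 + x^4*y^2 + x^4*z^2 + 3*x^3*y*z - 6*x^4 - 3*x^2*y^2 - 3*x^2*z^2 - x*y*z + 9*x^2 + y^2 + z^2 - 2
reduce: trace(a^-5 b^-1 a b a^-1) = trace(a^-2 b^-1 a b a^-3) trace(a) - trace(a^-2 b^-1 a b a^-2) = -x^6*y*z + x^7 + x^5*y^2 + x^5*z^2 + 4*x^4*y*z - 7*x^5 - 4*x^3*y^2 - 4*x^3*z^2 - 3*x^2*y*z + 14*x^3 + 3*x*y^2 + 3*x*z^2 - 7*x
so trace(b^2) = trace(b) trace(b) - trace(1) = y^2 - 2
trace(b^2 a) = trace(b) trace(a b) - trace(a) = y*z - x
reduce: trace(b^2 a^-1) = trace(b^2) trace(a) - trace(b^2 a) = x*y^2 - y*z - x
trace(b a b^2) = trace(b) trace(a b^2) - trace(a b) = y^2*z - x*y - z
trace(b a b^2 a) = trace(b) trace(a b a b) - trace(a b a) = y*z^2 - x*z - y
trace(b a b^2 a^-1) = trace(b a b^2) trace(a) - trace(b a b^2 a) = x*y^2*z - x^2*y - y*z^2 + y
so trace(a b^2 a^-2 b) = trace(b a b^2 a^-1) trace(a) - trace(b a b^2) = x^2*y^2*z - x^3*y - x*y*z^2 - y^2*z + 2*x*y + z
trace(a^-2 b^-1 a b^2) = trace(a b^2 a^-2) trace(b) - trace(a b^2 a^-2 b) = -x^2*y^2*z + x^3*y + x*y^3 + x*y*z^2 - 3*x*y - z
trace(a^2) = trace(a) trace(a) - trace(1) = x^2 - 2
trace(a b^2 a) = trace(b) trace(a^2 b) - trace(a^2) = x*y*z - x^2 - y^2 + 2
reduce: trace(b^-1 a b^2 a) = trace(a b^2 a) trace(b) - trace(a b^2 a b) = x*y^2*z - x^2*y - y^3 - y*z^2 + x*z + 3*y
reduce: trace(a^-1 b^-1 a b^2) = trace(b^-1 a b^2) trace(a) - trace(b^-1 a b^2 a) = -x*y^2*z + x^2*y + y^3 + y*z^2 - 3*y
so trace(a^-1 b^-1 a b^2 a^-2) = trace(a^-2 b^-1 a b^2) trace(a) - trace(a^-2 b^-1 a b^2 a) = -x^3*y^2*z + x^4*y + x^2*y^3 + x^2*y*z^2 + x*y^2*z - 4*x^2*y - y^3 - y*z^2 - x*z + 3*y
reduce: trace(b a^-4 b^-1 a b) = trace(a^-1 b^-1 a b^2 a^-2) trace(a) - trace(a^-1 b^-1 a b^2 a^-1) = -x^4*y^2*z + x^5*y + x^3*y^3 + x^3*y*z^2 + 2*x^2*y^2*z - 5*x^3*y - 2*x*y^3 - 2*x*y*z^2 - x^2*z + 6*x*y + z
trace(b a b a^-1) = trace(b a b) trace(a) - trace(b a b a) = x*y*z - x^2 - z^2 + 2
trace(a^-1 b a b a^-1) = trace(b a b a^-1) trace(a) - trace(b a b) = x^2*y*z - x^3 - x*z^2 - y*z + 3*x
reduce: trace(b a b a^-3) = trace(a^-1 b a b a^-1) trace(a) - trace(a^-1 b a b) = x^3*y*z - x^4 - x^2*z^2 - 2*x*y*z + 4*x^2 + z^2 - 2
trace(b a b a b a) = trace(a b) trace(a b a b) - trace(a^-1 b^-1)   [split at repeated a] = z^3 - 3*z
trace(a^-1 b a b a b) = trace(b a b a b) trace(a) - trace(b a b a b a) = x*y*z^2 - x^2*z - z^3 - x*y + 3*z
trace(a^-2 b a b a b) = trace(a^-1 b a b a b) trace(a) - trace(a^-1 b a b a b a) = x^2*y*z^2 - x^3*z - x*z^3 - x^2*y - y*z^2 + 4*x*z + y
so trace(a^-3 b a b a b) = trace(a^-2 b a b a b) trace(a) - trace(a^-2 b a b a b a) = x^3*y*z^2 - x^4*z - x^2*z^3 - x^3*y - 2*x*y*z^2 + 5*x^2*z + z^3 + 2*x*y - 3*z
trace(a b a b a^-4 b) = trace(a^-3 b a b a b) trace(a) - trace(a^-3 b a b a b a) = x^4*y*z^2 - x^5*z - x^3*z^3 - x^4*y - 3*x^2*y*z^2 + 6*x^3*z + 2*x*z^3 + 3*x^2*y + y*z^2 - 7*x*z - y
so trace(b a^-4 b^-1 a b a) = trace(a b a b a^-4) trace(b) - trace(a b a b a^-4 b) = -x^4*y*z^2 + x^5*z + x^3*y^2*z + x^3*z^3 + 2*x^2*y*z^2 - 6*x^3*z - 2*x*y^2*z - 2*x*z^3 + x^2*y + 7*x*z - y
reduce: trace(a^-4 b^-1 a b a^-1 b) = trace(b a^-4 b^-1 a b) trace(a) - trace(b a^-4 b^-1 a b a) = -x^5*y^2*z + x^6*y + x^4*y^3 + 2*x^4*y*z^2 - x^5*z + x^3*y^2*z - x^3*z^3 - 5*x^4*y - 2*x^2*y^3 - 4*x^2*y*z^2 + 5*x^3*z + 2*x*y^2*z + 2*x*z^3 + 5*x^2*y - 6*x*z + y
trace(a b a b a) = trace(a) trace(b a b a) - trace(b a b) = x*z^2 - y*z - x
trace(b^-1 a b a b a) = trace(a b a b a) trace(b) - trace(a b a b a b) = x*y*z^2 - y^2*z - z^3 - x*y + 3*z
reduce: trace(b^-1 a b a b a^-1) = trace(b^-1 a b a b) trace(a) - trace(b^-1 a b a b a) = -x*y*z^2 + x^2*z + y^2*z + z^3 - 3*z
so trace(b^-1 a b a b a^-2) = trace(b^-1 a b a b a^-1) trace(a) - trace(b^-1 a b a b) = -x^2*y*z^2 + x^3*z + x*y^2*z + x*z^3 - 4*x*z + y
reduce: trace(b a^-3 b^-1 a b a) = trace(b^-1 a b a b a^-2) trace(a) - trace(b^-1 a b a b a^-1) = -x^3*y*z^2 + x^4*z + x^2*y^2*z + x^2*z^3 + x*y*z^2 - 5*x^2*z - y^2*z - z^3 + x*y + 3*z
trace(a^-3 b^-1 a b a^-1 b) = trace(b a^-3 b^-1 a b) trace(a) - trace(b a^-3 b^-1 a b a) = -x^4*y^2*z + x^5*y + x^3*y^3 + 2*x^3*y*z^2 - x^4*z - x^2*z^3 - 4*x^3*y - x*y^3 - 2*x*y*z^2 + 4*x^2*z + y^2*z + z^3 + 2*x*y - 3*z
so trace(a^-5 b^-1 a b a^-1 b) = trace(a^-4 b^-1 a b a^-1 b) trace(a) - trace(a^-4 b^-1 a b a^-1 b a) = -x^6*y^2*z + x^7*y + x^5*y^3 + 2*x^5*y*z^2 - x^6*z + 2*x^4*y^2*z - x^4*z^3 - 6*x^5*y - 3*x^3*y^3 - 6*x^3*y*z^2 + 6*x^4*z + 2*x^2*y^2*z + 3*x^2*z^3 + 9*x^3*y + x*y^3 + 2*x*y*z^2 - 10*x^2*z - y^2*z - z^3 - x*y + 3*z
so trace(a^-5 b^-1 a b a^-1 b^-1) = trace(a^-5 b^-1 a b a^-1) trace(b) - trace(a^-5 b^-1 a b a^-1 b) = -x^5*y*z^2 + x^6*z + 2*x^4*y^2*z + x^4*z^3 - x^5*y - x^3*y^3 + 2*x^3*y*z^2 - 6*x^4*z - 5*x^2*y^2*z - 3*x^2*z^3 + 5*x^3*y + 2*x*y^3 + x*y*z^2 + 10*x^2*z + y^2*z + z^3 - 6*x*y - 3*z
reduce: trace(a^-1 b^-1 a b a^-1 b^-2 a^-4) = trace(a^-5 b^-1 a b a^-1 b^-1) trace(b) - trace(a^-5 b^-1 a b a^-1) = -x^5*y^2*z^2 + 2*x^6*y*z + 2*x^4*y^3*z + x^4*y*z^3 - x^7 - 2*x^5*y^2 - x^5*z^2 - x^3*y^4 + 2*x^3*y^2*z^2 - 10*x^4*y*z - 5*x^2*y^3*z - 3*x^2*y*z^3 + 7*x^5 + 9*x^3*y^2 + 4*x^3*z^2 + 2*x*y^4 + x*y^2*z^2 + 13*x^2*y*z + y^3*z + y*z^3 - 14*x^3 - 9*x*y^2 - 3*x*z^2 - 3*y*z + 7*x

-x^5*y^2*z^2 + 2*x^6*y*z + 2*x^4*y^3*z + x^4*y*z^3 - x^7 - 2*x^5*y^2 - x^5*z^2 - x^3*y^4 + 2*x^3*y^2*z^2 - 10*x^4*y*z - 5*x^2*y^3*z - 3*x^2*y*z^3 + 7*x^5 + 9*x^3*y^2 + 4*x^3*z^2 + 2*x*y^4 + x*y^2*z^2 + 13*x^2*y*z + y^3*z + y*z^3 - 14*x^3 - 9*x*y^2 - 3*x*z^2 - 3*y*z + 7*x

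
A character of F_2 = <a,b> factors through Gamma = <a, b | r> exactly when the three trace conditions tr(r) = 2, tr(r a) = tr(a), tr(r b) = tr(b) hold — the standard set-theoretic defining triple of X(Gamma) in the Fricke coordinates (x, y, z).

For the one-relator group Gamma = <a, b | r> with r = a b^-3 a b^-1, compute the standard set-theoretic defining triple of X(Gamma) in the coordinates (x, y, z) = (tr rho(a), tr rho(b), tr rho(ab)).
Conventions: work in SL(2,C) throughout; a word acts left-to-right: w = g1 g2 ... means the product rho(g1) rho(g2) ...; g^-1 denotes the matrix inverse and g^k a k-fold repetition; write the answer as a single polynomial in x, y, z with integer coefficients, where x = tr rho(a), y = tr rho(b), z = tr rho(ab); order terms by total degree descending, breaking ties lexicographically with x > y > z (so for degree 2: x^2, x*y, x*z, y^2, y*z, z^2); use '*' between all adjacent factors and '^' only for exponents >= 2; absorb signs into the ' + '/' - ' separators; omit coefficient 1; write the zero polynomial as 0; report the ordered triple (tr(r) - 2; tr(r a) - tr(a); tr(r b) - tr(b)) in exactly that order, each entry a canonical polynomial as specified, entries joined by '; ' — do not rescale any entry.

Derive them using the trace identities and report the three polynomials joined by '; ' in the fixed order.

x^2*y^4 - 2*x*y^3*z - 2*x^2*y^2 + y^2*z^2 + 3*x*y*z - y^2 - z^2; x^3*y^4 - 2*x^2*y^3*z - 2*x^3*y^2 - x*y^4 + x*y^2*z^2 + 3*x^2*y*z + y^3*z + 2*x*y^2 - x*z^2 - 2*y*z; x^2*y^3 - x*y^2*z - 2*x^2*y - y^3 + x*z + 2*y

trace(a^2) = trace(a) trace(a) - trace(1)   [square of a] = x^2 - 2
trace(a^2 b) = trace(a) trace(b a) - trace(b)   [square of a] = x*z - y
reduce: trace(a b^-1 a) = trace(a^2) trace(b) - trace(a^2 b)   [inverse elimination on b] = x^2*y - x*z - y
reduce: trace(a b a b) = trace(a b) trace(a b) - trace(1)   [split at a repeated a] = z^2 - 2
trace(a b^-1 a b) = trace(a b a) trace(b) - trace(a b a b)   [inverse elimination on b] = x*y*z - y^2 - z^2 + 2
trace(b^-1 a b^-1 a) = trace(a b^-1 a) trace(b) - trace(a b^-1 a b)   [inverse elimination on b] = x^2*y^2 - 2*x*y*z + z^2 - 2
reduce: trace(b^-1 a b^-1 a b^-1) = trace(b^-1 a b^-1 a) trace(b) - trace(b^-1 a b^-1 a b)   [inverse elimination on b] = x^2*y^3 - 2*x*y^2*z - x^2*y + y*z^2 + x*z - y
so trace(a b^-3 a b^-1) = trace(b^-1 a b^-1 a b^-1) trace(b) - trace(b^-1 a b^-1 a)   [inverse elimination on b] = x^2*y^4 - 2*x*y^3*z - 2*x^2*y^2 + y^2*z^2 + 3*x*y*z - y^2 - z^2 + 2
so trace(a^3) = trace(a) trace(a^2) - trace(a) = x^3 - 3*x
trace(a^3 b) = trace(a) trace(b a^2) - trace(b a) = x^2*z - x*y - z
so trace(a^2 b^-1 a) = trace(a^3) trace(b) - trace(a^3 b) = x^3*y - x^2*z - 2*x*y + z
trace(b a b) = trace(b) trace(a b) - trace(a) = y*z - x
so trace(a b a^2 b) = trace(a) trace(b a b a) - trace(b a b) = x*z^2 - y*z - x
reduce: trace(a^2 b^-1 a b) = trace(a b a^2) trace(b) - trace(a b a^2 b) = x^2*y*z - x*y^2 - x*z^2 + x
reduce: trace(a b^-1 a^2 b^-1) = trace(a^2 b^-1 a) trace(b) - trace(a^2 b^-1 a b) = x^3*y^2 - 2*x^2*y*z - x*y^2 + x*z^2 + y*z - x
so trace(b^-1 a b^-1 a^2 b^-1) = trace(a b^-1 a^2 b^-1) trace(b) - trace(a b^-1 a^2) = x^3*y^3 - 2*x^2*y^2*z - x^3*y - x*y^3 + x*y*z^2 + x^2*z + y^2*z + x*y - z
trace(a b^-3 a b^-1 a) = trace(b^-1 a b^-1 a^2 b^-1) trace(b) - trace(b^-1 a b^-1 a^2) = x^3*y^4 - 2*x^2*y^3*z - 2*x^3*y^2 - x*y^4 + x*y^2*z^2 + 3*x^2*y*z + y^3*z + 2*x*y^2 - x*z^2 - 2*y*z + x
so trace(a^2 b^-2) = trace(b^-1 a^2) trace(b) - trace(b^-1 a^2 b) = x^2*y^2 - x*y*z - x^2 - y^2 + 2
trace(a b^-3 a) = trace(a^2 b^-2) trace(b) - trace(a^2 b^-1) = x^2*y^3 - x*y^2*z - 2*x^2*y - y^3 + x*z + 3*y
assemble the triple (trace(r) - 2; trace(r a) - x; trace(r b) - y)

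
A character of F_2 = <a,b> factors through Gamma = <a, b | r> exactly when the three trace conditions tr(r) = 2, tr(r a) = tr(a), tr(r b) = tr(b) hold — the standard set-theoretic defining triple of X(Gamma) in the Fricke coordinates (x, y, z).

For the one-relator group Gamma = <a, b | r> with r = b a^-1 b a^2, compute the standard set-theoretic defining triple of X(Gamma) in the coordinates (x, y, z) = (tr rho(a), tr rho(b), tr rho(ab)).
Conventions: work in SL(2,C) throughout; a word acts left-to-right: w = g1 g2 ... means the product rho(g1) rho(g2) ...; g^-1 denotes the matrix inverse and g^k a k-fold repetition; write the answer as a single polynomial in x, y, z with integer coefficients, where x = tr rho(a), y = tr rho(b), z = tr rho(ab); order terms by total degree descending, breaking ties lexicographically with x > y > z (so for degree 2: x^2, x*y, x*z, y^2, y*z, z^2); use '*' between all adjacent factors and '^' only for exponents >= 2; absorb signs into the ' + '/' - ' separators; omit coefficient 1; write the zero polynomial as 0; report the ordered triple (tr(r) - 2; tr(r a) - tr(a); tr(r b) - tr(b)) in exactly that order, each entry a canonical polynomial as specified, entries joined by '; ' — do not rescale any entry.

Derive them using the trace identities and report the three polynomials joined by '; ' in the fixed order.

tr(b^2 a) = tr(b) * tr(a b) - tr(a)   [square of b] = y*z - x
tr(b^2) = tr(b) * tr(b) - tr(1)   [square of b] = y^2 - 2
tr(b a^2 b) = tr(a) * tr(b^2 a) - tr(b^2)   [square of a] = x*y*z - x^2 - y^2 + 2
tr(b a b a) = tr(a b) * tr(a b) - tr(1)   [split at a repeated a] = z^2 - 2
so tr(b a^2 b a) = tr(a) * tr(b a b a) - tr(b a b)   [square of a] = x*z^2 - y*z - x
tr(b a^-1 b a^2) = tr(b a^2 b) * tr(a) - tr(b a^2 b a)   [inverse elimination on a] = x^2*y*z - x^3 - x*y^2 - x*z^2 + y*z + 3*x
reduce: tr(b a^2) = tr(a) * tr(b a) - tr(b)   [square of a] = x*z - y
tr(a^3 b) = tr(a) * tr(b a^2) - tr(b a)   [square of a] = x^2*z - x*y - z
so tr(a^2) = tr(a) * tr(a) - tr(1)   [square of a] = x^2 - 2
so tr(a^3) = tr(a) * tr(a^2) - tr(a)   [square of a] = x^3 - 3*x
reduce: tr(b a^3 b) = tr(b) * tr(a^3 b) - tr(a^3)   [square of b] = x^2*y*z - x^3 - x*y^2 - y*z + 3*x
tr(b a^3 b a) = tr(a) * tr(a b a b a) - tr(a b a b)   [square of a] = x^2*z^2 - x*y*z - x^2 - z^2 + 2
tr(b a^-1 b a^3) = tr(b a^3 b) * tr(a) - tr(b a^3 b a)   [inverse elimination on a] = x^3*y*z - x^4 - x^2*y^2 - x^2*z^2 + 4*x^2 + z^2 - 2
reduce: tr(b^3 a) = tr(b) * tr(a b^2) - tr(a b)   [square of b] = y^2*z - x*y - z
reduce: tr(b^3) = tr(b) * tr(b^2) - tr(b)   [square of b] = y^3 - 3*y
tr(b a^2 b^2) = tr(a) * tr(b^3 a) - tr(b^3)   [square of a] = x*y^2*z - x^2*y - y^3 - x*z + 3*y
tr(b a^2 b^2 a) = tr(b) * tr(a b a^2 b) - tr(a b a^2)   [square of b] = x*y*z^2 - x^2*z - y^2*z + z
tr(b a^-1 b a^2 b) = tr(b a^2 b^2) * tr(a) - tr(b a^2 b^2 a)   [inverse elimination on a] = x^2*y^2*z - x^3*y - x*y^3 - x*y*z^2 + y^2*z + 3*x*y - z
assemble the triple (tr(r) - 2; tr(r a) - x; tr(r b) - y)

x^2*y*z - x^3 - x*y^2 - x*z^2 + y*z + 3*x - 2; x^3*y*z - x^4 - x^2*y^2 - x^2*z^2 + 4*x^2 + z^2 - x - 2; x^2*y^2*z - x^3*y - x*y^3 - x*y*z^2 + y^2*z + 3*x*y - y - z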